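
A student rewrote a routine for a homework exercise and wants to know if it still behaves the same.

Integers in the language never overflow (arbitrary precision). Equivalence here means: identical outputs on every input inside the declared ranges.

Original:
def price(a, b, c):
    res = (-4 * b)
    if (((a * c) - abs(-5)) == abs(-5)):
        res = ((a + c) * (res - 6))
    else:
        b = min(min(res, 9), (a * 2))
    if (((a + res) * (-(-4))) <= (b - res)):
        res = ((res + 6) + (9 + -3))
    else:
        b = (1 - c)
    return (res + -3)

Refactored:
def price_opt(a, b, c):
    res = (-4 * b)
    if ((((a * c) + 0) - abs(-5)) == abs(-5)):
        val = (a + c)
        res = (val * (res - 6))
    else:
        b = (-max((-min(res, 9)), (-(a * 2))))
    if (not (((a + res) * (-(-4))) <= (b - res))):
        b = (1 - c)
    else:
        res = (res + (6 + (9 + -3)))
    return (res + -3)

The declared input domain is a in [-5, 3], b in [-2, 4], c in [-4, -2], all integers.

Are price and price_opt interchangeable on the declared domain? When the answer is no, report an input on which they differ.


Changes here: min/max/abs usage differs, plus boolean connective usage differs, plus local variable names differ, plus constant usage differs, plus arithmetic usage differs, plus statement counts differ; the full 189-point sweep finds no disagreement.
verdict: equivalent


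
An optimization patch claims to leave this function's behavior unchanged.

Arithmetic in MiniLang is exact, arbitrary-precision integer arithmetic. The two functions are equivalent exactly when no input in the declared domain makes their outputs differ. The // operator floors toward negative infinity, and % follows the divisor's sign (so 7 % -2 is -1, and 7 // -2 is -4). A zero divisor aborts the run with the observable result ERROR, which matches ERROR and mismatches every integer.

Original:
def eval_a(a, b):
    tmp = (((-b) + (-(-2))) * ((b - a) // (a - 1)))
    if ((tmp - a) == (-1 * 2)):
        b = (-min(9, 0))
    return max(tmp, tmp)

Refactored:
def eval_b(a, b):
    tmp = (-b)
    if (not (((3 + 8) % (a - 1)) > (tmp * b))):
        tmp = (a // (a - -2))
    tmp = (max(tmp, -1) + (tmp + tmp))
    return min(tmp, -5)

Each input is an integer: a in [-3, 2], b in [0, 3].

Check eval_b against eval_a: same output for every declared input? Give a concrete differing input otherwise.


a=-3, b=0 yields -2 from eval_a but -5 from eval_b.
verdict: not equivalent; witness: a=-3, b=0


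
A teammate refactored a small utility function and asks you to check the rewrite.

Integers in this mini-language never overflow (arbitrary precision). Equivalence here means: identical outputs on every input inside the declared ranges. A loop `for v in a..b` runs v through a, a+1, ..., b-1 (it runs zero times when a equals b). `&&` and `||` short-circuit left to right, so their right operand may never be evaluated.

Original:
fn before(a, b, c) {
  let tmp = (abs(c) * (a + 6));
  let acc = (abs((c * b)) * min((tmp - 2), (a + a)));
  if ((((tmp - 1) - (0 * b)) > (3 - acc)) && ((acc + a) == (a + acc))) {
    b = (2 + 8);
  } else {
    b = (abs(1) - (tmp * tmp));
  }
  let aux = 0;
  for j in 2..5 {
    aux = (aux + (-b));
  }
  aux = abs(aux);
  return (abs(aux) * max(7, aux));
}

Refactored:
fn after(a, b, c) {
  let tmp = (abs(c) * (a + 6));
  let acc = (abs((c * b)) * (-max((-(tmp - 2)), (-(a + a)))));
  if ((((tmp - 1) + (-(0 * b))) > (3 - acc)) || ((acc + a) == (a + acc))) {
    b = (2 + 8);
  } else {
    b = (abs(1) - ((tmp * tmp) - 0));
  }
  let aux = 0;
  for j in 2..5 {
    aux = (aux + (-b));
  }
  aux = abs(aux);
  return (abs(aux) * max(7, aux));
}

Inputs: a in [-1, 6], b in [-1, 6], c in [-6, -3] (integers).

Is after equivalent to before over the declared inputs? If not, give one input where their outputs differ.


Consider the input a=-1, b=2, c=-4.
before: tmp = 20; acc = -16; ((((tmp - 1) - (0 * b)) > (3 - acc)) && ((acc + a) == (a + acc))) -> false; b = -399; aux = 0; [j=2]; aux = 399; [j=3]; aux = 798; [j=4]; aux = 1197; aux = 1197; return 1432809
after: tmp = 20; acc = -16; ((((tmp - 1) + (-(0 * b))) > (3 - acc)) || ((acc + a) == (a + acc))) -> true; b = 10; aux = 0; [j=2]; aux = -10; [j=3]; aux = -20; [j=4]; aux = -30; aux = 30; return 900
1432809 != 900, so the rewrite changes behavior.
verdict: not equivalent; witness: a=-1, b=2, c=-4


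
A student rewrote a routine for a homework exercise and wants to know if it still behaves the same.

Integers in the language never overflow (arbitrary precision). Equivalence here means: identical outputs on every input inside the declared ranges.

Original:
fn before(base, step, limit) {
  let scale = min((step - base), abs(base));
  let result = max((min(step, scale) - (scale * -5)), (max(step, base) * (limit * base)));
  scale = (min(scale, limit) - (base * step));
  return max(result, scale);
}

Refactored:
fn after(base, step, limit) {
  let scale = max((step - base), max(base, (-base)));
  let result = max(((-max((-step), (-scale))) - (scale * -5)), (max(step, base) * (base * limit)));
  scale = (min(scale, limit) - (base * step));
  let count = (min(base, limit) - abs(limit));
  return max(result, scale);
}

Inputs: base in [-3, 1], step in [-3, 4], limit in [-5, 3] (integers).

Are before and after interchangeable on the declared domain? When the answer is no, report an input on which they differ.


Consider the input base=-3, step=-3, limit=-5.
before: scale := 0 | result := -3 | scale := -14 | result -3
after: scale := 3 | result := 12 | scale := -14 | count := -10 | result 12
-3 vs 12 — the two versions disagree here.
verdict: not equivalent; witness: base=-3, step=-3, limit=-5


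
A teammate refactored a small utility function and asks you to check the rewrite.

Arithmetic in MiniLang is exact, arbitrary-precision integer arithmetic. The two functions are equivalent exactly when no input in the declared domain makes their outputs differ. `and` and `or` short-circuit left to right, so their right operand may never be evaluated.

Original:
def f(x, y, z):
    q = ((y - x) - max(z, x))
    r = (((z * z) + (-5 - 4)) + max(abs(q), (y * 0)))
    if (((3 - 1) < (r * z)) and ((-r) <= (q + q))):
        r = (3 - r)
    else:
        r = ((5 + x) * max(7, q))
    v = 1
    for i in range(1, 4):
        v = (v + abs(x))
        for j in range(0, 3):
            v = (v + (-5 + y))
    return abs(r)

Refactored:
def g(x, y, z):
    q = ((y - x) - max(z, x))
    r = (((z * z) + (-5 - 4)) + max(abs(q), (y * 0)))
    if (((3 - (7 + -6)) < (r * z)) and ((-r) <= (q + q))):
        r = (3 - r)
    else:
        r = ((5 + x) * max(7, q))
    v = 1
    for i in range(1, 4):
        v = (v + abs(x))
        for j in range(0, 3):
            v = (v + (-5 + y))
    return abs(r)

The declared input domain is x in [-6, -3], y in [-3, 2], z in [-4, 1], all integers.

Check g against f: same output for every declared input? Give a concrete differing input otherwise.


Although arithmetic usage differs, constant usage differs, 144/144 inputs agree.
verdict: equivalent


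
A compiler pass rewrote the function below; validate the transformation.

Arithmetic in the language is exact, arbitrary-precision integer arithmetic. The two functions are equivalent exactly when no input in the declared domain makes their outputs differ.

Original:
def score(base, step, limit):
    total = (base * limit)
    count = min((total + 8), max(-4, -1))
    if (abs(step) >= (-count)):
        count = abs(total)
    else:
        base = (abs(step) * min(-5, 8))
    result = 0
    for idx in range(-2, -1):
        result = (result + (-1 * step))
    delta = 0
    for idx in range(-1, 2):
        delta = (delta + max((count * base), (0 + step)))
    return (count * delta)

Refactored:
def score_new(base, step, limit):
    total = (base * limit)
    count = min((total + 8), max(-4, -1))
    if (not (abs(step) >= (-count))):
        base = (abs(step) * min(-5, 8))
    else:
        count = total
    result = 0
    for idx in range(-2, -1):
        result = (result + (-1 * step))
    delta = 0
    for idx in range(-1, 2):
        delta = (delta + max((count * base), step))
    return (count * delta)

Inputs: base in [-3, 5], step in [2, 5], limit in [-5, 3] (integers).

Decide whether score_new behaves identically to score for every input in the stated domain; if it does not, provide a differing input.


These are not equivalent — on base=-3, step=2, limit=1 the outputs split (18 vs -81).
score: total becomes -3; next count becomes -1; next (abs(step) >= (-count)) evaluates to true; next count becomes 3; next result becomes 0; next at idx=-2:; next result becomes -2; next delta becomes 0; next at idx=-1:; next delta becomes 2; next at idx=0:; next delta becomes 4; next at idx=1:; next delta becomes 6; next final value 18
score_new: total becomes -3; next count becomes -1; next (not (abs(step) >= (-count))) evaluates to false; next count becomes -3; next result becomes 0; next at idx=-2:; next result becomes -2; next delta becomes 0; next at idx=-1:; next delta becomes 9; next at idx=0:; next delta becomes 18; next at idx=1:; next delta becomes 27; next final value -81
verdict: not equivalent; witness: base=-3, step=2, limit=1


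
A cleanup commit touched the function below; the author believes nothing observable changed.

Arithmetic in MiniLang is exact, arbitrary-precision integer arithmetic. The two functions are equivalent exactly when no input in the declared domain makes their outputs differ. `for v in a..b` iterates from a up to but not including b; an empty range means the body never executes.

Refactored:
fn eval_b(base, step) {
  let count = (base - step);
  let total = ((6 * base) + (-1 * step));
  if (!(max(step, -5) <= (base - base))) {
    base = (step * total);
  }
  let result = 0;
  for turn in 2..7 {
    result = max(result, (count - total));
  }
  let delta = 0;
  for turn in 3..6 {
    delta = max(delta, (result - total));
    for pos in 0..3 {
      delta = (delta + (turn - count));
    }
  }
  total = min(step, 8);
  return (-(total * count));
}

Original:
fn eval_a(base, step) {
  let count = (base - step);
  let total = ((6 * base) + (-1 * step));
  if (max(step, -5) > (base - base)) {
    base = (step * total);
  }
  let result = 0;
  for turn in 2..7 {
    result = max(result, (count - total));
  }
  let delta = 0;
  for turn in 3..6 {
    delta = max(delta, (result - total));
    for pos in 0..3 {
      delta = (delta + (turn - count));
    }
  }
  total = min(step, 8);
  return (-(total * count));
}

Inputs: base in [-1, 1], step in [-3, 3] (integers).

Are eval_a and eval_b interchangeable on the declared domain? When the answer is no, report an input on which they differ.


Behavior is preserved: although comparison usage differs, and boolean connective usage differs, the outputs never diverge.
As a probe, take base=-1, step=2: eval_a runs count := -3 | total := -8 | (max(step, -5) > (base - base)): true | base := -16 | result := 0 | iter turn=2: | result := 5 | iter turn=3: | result := 5 | iter turn=4: | result := 5 | iter turn=5: | result := 5 | iter turn=6: | result := 5 | delta := 0 | iter turn=3: | delta := 13 | iter pos=0: | delta := 19 | iter pos=1: | delta := 25 | iter pos=2: | delta := 31 | iter turn=4: | delta := 31 | iter pos=0: | delta := 38 | iter pos=1: | delta := 45 | iter pos=2: | delta := 52 | iter turn=5: | delta := 52 | iter pos=0: | delta := 60 | iter pos=1: | delta := 68 | iter pos=2: | delta := 76 | total := 2 | result 6; eval_b runs count := -3 | total := -8 | (!(max(step, -5) <= (base - base))): true | base := -16 | result := 0 | iter turn=2: | result := 5 | iter turn=3: | result := 5 | iter turn=4: | result := 5 | iter turn=5: | result := 5 | iter turn=6: | result := 5 | delta := 0 | iter turn=3: | delta := 13 | iter pos=0: | delta := 19 | iter pos=1: | delta := 25 | iter pos=2: | delta := 31 | iter turn=4: | delta := 31 | iter pos=0: | delta := 38 | iter pos=1: | delta := 45 | iter pos=2: | delta := 52 | iter turn=5: | delta := 52 | iter pos=0: | delta := 60 | iter pos=1: | delta := 68 | iter pos=2: | delta := 76 | total := 2 | result 6; both end at 6.
Sweeping the whole domain (21 inputs) finds no disagreement.
verdict: equivalent


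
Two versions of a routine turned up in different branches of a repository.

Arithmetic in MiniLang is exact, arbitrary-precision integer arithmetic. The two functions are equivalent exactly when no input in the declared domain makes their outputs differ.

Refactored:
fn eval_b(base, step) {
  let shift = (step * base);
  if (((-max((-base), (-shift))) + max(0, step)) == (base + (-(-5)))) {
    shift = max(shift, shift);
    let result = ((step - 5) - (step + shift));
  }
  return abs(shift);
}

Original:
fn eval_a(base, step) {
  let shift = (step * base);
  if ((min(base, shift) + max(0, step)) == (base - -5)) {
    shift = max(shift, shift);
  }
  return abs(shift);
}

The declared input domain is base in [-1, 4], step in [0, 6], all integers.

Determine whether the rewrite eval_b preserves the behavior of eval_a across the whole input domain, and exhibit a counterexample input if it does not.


Comparing the listings, the differences include: constant usage differs, and local variable names differ, and arithmetic usage differs, and min/max/abs usage differs, and statement counts differ.
One worked example (base=2, step=2) — eval_a: shift=4, then ((min(base, shift) + max(0, step)) == (base - -5)) is false, then returns 4; eval_b: shift=4, then (((-max((-base), (-shift))) + max(0, step)) == (base + (-(-5)))) is false, then returns 4; agreement on 4.
Across all 42 domain points the two functions coincide.
verdict: equivalent


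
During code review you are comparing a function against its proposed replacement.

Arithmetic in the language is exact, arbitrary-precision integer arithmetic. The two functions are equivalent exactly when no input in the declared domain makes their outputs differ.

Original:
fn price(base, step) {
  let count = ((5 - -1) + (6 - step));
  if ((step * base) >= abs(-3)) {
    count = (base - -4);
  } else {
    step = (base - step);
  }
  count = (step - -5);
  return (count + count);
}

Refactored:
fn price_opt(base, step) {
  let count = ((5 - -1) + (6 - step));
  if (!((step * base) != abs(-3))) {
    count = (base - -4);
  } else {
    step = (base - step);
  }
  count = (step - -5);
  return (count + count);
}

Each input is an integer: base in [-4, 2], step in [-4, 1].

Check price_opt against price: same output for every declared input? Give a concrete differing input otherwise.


Consider the input base=-4, step=-4.
price: count := 16 | ((step * base) >= abs(-3)): true | count := 0 | count := 1 | result 2
price_opt: count := 16 | (!((step * base) != abs(-3))): false | step := 0 | count := 5 | result 10
2 vs 10 — the two versions disagree here.
verdict: not equivalent; witness: base=-4, step=-4


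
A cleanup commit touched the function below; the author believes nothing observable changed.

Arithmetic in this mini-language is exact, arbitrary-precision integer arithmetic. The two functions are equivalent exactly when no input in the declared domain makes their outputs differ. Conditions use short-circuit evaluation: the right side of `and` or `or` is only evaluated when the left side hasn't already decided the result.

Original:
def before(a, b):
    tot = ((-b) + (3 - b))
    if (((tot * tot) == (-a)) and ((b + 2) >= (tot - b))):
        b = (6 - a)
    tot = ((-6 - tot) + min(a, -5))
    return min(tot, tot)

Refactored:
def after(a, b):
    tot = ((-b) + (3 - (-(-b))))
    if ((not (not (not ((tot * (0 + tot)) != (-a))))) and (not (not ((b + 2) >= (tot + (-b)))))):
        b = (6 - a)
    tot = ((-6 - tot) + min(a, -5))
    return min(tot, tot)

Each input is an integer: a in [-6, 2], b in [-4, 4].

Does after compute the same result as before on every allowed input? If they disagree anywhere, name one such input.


Behavior is preserved: although comparison usage differs, constant usage differs, boolean connective usage differs, arithmetic usage differs, the outputs never diverge.
One worked example (a=-6, b=4) — before: tot = -5; (((tot * tot) == (-a)) and ((b + 2) >= (tot - b))) -> false; tot = -7; return -7; after: tot = -5; ((not (not (not ((tot * (0 + tot)) != (-a))))) and (not (not ((b + 2) >= (tot + (-b)))))) -> false; tot = -7; return -7; agreement on -7.
Across all 81 domain points the two functions coincide.
verdict: equivalent


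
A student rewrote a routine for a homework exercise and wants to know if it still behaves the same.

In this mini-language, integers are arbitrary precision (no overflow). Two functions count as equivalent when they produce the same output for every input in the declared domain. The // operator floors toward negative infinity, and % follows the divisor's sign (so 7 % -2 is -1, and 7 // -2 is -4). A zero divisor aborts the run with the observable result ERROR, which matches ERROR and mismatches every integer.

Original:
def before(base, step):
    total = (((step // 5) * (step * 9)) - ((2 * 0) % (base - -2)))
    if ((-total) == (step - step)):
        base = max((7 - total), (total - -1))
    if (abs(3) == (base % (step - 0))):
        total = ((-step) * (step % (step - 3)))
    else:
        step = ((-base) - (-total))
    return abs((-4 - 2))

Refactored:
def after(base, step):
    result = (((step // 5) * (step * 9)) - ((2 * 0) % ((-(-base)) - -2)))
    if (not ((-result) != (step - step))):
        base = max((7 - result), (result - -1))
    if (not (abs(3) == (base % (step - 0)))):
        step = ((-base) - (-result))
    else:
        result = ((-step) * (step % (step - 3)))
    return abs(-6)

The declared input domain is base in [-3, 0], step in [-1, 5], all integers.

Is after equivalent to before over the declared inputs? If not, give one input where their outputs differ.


Behavior is preserved: although comparison usage differs, and constant usage differs, and local variable names differ, and boolean connective usage differs, and arithmetic usage differs, the outputs never diverge.
As a probe, take base=0, step=-1: before runs total=9, then ((-total) == (step - step)) is false, then (abs(3) == (base % (step - 0))) is false, then step=9, then returns 6; after runs result=9, then (not ((-result) != (step - step))) is false, then (not (abs(3) == (base % (step - 0)))) is true, then step=9, then returns 6; both end at 6.
Across all 28 domain points the two functions coincide.
verdict: equivalent


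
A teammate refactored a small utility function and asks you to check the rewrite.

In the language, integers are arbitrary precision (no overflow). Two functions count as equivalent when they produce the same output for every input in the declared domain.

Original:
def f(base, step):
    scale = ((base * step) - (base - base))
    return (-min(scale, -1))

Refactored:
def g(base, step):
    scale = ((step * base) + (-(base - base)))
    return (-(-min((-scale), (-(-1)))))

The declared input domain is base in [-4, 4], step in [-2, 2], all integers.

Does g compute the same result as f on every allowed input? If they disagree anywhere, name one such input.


Not equivalent: base=-4, step=-2 separates them (1 vs -8).
f: scale := 8 | result 1
g: scale := 8 | result -8
verdict: not equivalent; witness: base=-4, step=-2


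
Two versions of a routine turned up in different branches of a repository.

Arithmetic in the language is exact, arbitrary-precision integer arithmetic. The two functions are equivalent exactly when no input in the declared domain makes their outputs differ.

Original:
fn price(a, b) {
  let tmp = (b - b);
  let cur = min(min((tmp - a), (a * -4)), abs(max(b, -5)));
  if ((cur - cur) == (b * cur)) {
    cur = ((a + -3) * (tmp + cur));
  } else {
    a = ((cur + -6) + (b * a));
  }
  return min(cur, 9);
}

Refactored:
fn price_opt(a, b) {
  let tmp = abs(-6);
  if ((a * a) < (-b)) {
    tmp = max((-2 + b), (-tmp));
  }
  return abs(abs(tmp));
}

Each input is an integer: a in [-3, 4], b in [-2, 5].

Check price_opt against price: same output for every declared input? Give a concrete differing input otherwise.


a=-3, b=-2 yields 2 from price but 6 from price_opt.
verdict: not equivalent; witness: a=-3, b=-2


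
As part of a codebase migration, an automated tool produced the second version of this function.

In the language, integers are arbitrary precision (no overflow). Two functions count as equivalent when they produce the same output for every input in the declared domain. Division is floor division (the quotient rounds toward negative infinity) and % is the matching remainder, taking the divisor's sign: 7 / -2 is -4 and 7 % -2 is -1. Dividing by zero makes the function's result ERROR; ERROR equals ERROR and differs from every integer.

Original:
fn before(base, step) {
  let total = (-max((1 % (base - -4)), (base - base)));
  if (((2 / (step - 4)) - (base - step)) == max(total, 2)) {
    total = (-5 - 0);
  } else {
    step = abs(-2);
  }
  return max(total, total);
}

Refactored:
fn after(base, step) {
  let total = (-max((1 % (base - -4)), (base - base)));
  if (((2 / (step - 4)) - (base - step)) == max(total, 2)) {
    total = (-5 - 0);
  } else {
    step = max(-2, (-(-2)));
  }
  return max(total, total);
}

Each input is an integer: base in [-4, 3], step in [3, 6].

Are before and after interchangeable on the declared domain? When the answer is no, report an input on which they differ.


Behavior is preserved: although constant usage differs, min/max/abs usage differs, the outputs never diverge.
Spot check at base=-3, step=5 — before: total=0, then (((2 / (step - 4)) - (base - step)) == max(total, 2)) is false, then step=2, then returns 0. after: total=0, then (((2 / (step - 4)) - (base - step)) == max(total, 2)) is false, then step=2, then returns 0. Both give 0.
Sweeping the whole domain (32 inputs) finds no disagreement.
verdict: equivalent


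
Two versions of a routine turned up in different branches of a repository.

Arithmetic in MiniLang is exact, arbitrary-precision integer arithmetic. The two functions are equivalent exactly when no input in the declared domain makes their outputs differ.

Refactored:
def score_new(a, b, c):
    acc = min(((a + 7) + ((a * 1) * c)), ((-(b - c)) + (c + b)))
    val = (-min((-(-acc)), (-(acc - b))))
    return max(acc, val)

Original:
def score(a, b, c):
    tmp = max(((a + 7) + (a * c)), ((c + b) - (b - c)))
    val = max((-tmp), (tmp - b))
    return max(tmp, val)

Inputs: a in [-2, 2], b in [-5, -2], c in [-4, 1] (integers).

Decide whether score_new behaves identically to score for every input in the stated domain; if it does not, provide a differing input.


Run the pair on a=-2, b=-5, c=-4.
score: tmp=13, then val=18, then returns 18
score_new: acc=-8, then val=8, then returns 8
18 against 8: the behavior changed.
verdict: not equivalent; witness: a=-2, b=-5, c=-4


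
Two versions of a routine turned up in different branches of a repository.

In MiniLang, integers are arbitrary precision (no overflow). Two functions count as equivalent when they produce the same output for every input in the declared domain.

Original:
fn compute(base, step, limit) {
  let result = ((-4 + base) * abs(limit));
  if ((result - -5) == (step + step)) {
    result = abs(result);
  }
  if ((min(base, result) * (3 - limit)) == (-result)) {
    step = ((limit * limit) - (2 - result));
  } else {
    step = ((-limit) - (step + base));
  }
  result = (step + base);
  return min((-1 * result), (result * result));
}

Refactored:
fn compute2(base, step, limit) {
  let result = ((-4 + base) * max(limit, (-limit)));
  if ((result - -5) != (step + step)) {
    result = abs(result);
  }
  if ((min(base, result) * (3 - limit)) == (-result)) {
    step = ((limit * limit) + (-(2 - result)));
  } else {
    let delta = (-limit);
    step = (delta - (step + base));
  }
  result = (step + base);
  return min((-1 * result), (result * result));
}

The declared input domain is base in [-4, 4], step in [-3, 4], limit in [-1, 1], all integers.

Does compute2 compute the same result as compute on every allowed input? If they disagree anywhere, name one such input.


Evaluate both at base=-4, step=-3, limit=1.
compute: result := -8 | ((result - -5) == (step + step)): false | ((min(base, result) * (3 - limit)) == (-result)): false | step := 6 | result := 2 | result -2
compute2: result := -8 | ((result - -5) != (step + step)): true | result := 8 | ((min(base, result) * (3 - limit)) == (-result)): true | step := 7 | result := 3 | result -3
-2 != -3, so the rewrite changes behavior.
verdict: not equivalent; witness: base=-4, step=-3, limit=1


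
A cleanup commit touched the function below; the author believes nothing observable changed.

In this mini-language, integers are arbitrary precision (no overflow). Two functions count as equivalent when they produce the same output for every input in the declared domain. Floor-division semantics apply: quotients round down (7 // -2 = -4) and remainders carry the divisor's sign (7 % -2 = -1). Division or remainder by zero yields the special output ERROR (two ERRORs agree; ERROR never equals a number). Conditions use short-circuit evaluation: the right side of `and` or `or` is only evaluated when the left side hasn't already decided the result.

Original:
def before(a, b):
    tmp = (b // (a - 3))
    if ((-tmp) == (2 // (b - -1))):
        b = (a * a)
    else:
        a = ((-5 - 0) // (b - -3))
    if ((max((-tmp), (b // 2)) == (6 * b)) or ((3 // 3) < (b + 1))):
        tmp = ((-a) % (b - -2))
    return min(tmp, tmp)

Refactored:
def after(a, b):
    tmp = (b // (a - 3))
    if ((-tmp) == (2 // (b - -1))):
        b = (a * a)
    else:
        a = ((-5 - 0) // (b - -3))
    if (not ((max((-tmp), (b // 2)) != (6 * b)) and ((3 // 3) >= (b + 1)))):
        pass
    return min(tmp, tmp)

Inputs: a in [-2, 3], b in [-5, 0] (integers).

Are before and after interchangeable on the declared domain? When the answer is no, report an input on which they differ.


Not equivalent: a=-2, b=-5 separates them (2 vs 1).
before: tmp = 1; ((-tmp) == (2 // (b - -1))) -> true; b = 4; ((max((-tmp), (b // 2)) == (6 * b)) or ((3 // 3) < (b + 1))) -> true; tmp = 2; return 2
after: tmp = 1; ((-tmp) == (2 // (b - -1))) -> true; b = 4; (not ((max((-tmp), (b // 2)) != (6 * b)) and ((3 // 3) >= (b + 1)))) -> true; return 1
verdict: not equivalent; witness: a=-2, b=-5


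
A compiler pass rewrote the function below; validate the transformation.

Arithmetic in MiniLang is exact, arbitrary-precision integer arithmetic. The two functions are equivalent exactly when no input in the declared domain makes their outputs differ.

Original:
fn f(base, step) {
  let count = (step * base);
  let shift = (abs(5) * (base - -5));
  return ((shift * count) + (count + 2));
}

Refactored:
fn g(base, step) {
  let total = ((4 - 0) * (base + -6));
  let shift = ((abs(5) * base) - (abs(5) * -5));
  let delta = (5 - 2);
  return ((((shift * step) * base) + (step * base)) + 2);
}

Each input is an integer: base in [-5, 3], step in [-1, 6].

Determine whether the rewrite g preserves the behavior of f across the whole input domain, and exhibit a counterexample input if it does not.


Changes here: local variable names differ; also constant usage differs; also arithmetic usage differs; also statement counts differ; also min/max/abs usage differs; the full 72-point sweep finds no disagreement.
verdict: equivalent


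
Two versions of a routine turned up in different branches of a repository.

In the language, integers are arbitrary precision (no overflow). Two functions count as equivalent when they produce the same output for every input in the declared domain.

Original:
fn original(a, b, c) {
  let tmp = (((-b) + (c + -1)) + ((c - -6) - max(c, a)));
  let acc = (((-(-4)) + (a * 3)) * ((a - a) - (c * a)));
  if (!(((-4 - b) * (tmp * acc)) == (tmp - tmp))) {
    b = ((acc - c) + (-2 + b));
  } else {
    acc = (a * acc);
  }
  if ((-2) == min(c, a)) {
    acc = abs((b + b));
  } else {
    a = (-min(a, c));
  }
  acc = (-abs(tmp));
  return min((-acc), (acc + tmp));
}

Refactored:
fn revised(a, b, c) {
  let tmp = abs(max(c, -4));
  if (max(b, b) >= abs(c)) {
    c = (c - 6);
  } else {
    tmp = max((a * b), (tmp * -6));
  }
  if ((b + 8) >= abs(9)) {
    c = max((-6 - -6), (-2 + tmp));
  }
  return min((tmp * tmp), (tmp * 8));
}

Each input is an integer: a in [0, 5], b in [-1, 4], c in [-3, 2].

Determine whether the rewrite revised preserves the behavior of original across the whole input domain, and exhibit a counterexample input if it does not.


There is a counterexample at a=0, b=0, c=-3: -2 on one side, 0 on the other.
original: tmp = -1; acc = 0; (!(((-4 - b) * (tmp * acc)) == (tmp - tmp))) -> false; acc = 0; ((-2) == min(c, a)) -> false; a = 3; acc = -1; return -2
revised: tmp = 3; (max(b, b) >= abs(c)) -> false; tmp = 0; ((b + 8) >= abs(9)) -> false; return 0
verdict: not equivalent; witness: a=0, b=0, c=-3


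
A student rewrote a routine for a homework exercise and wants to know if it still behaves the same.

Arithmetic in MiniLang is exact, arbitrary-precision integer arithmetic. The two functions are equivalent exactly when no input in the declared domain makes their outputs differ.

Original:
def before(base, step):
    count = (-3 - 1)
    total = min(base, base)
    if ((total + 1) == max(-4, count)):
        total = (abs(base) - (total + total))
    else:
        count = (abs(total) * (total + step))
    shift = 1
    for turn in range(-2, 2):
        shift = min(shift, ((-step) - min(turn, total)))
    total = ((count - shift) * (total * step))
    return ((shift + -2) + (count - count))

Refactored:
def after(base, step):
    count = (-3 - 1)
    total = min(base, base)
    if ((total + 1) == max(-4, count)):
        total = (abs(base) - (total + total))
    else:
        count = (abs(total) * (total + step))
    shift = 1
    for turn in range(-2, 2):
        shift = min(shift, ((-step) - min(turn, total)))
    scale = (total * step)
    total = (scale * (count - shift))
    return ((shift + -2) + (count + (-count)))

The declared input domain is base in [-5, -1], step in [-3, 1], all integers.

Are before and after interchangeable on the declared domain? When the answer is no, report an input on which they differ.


Side by side, the visible changes include: local variable names differ, statement counts differ, arithmetic usage differs.
Spot check at base=-1, step=0 — before: count=-4, then total=-1, then ((total + 1) == max(-4, count)) is false, then count=-1, then shift=1, then (turn=-2), then shift=1, then (turn=-1), then shift=1, then (turn=0), then shift=1, then (turn=1), then shift=1, then total=0, then returns -1. after: count=-4, then total=-1, then ((total + 1) == max(-4, count)) is false, then count=-1, then shift=1, then (turn=-2), then shift=1, then (turn=-1), then shift=1, then (turn=0), then shift=1, then (turn=1), then shift=1, then scale=0, then total=0, then returns -1. Both give -1.
Checked all 25 inputs in the declared domain: the outputs agree on every one.
verdict: equivalent


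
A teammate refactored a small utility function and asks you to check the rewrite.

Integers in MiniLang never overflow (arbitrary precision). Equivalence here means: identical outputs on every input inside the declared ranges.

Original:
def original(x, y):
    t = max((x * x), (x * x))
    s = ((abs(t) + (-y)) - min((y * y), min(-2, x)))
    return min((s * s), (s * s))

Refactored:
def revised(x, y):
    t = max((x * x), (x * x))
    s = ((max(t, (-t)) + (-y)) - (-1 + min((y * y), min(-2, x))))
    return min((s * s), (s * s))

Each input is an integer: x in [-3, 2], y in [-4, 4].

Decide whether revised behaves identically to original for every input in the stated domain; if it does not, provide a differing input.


Evaluate both at x=-3, y=-4.
original: t becomes 9; next s becomes 16; next final value 256
revised: t becomes 9; next s becomes 17; next final value 289
256 and 289 differ, so these are not the same function on this domain.
verdict: not equivalent; witness: x=-3, y=-4


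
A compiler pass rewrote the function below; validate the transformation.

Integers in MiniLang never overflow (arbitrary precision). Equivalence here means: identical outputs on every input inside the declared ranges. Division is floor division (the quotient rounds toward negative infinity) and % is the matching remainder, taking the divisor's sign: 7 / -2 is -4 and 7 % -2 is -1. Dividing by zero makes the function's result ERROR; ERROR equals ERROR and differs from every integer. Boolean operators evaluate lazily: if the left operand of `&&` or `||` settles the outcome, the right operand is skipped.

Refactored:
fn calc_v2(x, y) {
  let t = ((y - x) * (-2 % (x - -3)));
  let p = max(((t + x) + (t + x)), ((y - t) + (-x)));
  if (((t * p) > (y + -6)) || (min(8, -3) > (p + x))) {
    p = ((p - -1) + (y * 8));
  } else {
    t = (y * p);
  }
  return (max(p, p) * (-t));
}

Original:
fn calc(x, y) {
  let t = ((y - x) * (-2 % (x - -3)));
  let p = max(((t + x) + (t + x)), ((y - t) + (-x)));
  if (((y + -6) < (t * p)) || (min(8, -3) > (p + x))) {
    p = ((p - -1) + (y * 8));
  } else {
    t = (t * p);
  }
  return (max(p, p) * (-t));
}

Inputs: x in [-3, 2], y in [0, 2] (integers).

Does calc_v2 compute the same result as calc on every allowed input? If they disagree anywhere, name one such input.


Not equivalent: x=2, y=0 separates them (96 vs 0).
calc: t=-6, then p=4, then (((y + -6) < (t * p)) || (min(8, -3) > (p + x))) is false, then t=-24, then returns 96
calc_v2: t=-6, then p=4, then (((t * p) > (y + -6)) || (min(8, -3) > (p + x))) is false, then t=0, then returns 0
verdict: not equivalent; witness: x=2, y=0


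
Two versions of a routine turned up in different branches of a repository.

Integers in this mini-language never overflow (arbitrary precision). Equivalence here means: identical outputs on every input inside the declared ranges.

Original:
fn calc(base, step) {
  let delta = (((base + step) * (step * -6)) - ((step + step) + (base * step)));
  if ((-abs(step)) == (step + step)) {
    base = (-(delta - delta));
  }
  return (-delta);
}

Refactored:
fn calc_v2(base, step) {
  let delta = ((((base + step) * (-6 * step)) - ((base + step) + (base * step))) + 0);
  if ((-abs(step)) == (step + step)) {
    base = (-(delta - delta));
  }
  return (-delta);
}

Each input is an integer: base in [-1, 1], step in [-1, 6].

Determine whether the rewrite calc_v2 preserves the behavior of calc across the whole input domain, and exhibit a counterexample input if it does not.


Not equivalent: base=-1, step=0 separates them (0 vs -1).
calc: delta becomes 0; next ((-abs(step)) == (step + step)) evaluates to true; next base becomes 0; next final value 0
calc_v2: delta becomes 1; next ((-abs(step)) == (step + step)) evaluates to true; next base becomes 0; next final value -1
verdict: not equivalent; witness: base=-1, step=0


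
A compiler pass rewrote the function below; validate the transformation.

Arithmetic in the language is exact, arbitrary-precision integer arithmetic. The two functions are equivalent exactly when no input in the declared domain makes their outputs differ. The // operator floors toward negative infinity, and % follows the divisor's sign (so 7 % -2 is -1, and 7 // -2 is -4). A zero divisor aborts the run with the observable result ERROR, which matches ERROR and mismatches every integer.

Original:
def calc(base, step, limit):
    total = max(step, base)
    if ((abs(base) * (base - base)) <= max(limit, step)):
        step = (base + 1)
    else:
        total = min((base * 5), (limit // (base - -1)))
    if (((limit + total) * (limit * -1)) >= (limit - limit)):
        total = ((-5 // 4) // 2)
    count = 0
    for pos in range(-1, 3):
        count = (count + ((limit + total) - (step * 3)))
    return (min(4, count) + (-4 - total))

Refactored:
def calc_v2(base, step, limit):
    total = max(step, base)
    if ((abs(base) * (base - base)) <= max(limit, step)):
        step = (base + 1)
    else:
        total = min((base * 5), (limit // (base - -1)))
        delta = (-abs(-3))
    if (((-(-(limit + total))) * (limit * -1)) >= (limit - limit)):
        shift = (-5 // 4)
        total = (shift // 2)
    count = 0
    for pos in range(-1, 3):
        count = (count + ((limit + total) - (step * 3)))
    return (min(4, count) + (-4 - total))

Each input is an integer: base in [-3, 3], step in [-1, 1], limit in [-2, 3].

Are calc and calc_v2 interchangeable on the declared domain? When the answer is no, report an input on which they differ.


Side by side, the visible changes include: statement counts differ, and local variable names differ, and constant usage differs, and min/max/abs usage differs.
One worked example (base=3, step=0, limit=3) — calc: total := 3 | ((abs(base) * (base - base)) <= max(limit, step)): true | step := 4 | (((limit + total) * (limit * -1)) >= (limit - limit)): false | count := 0 | iter pos=-1: | count := -6 | iter pos=0: | count := -12 | iter pos=1: | count := -18 | iter pos=2: | count := -24 | result -31; calc_v2: total := 3 | ((abs(base) * (base - base)) <= max(limit, step)): true | step := 4 | (((-(-(limit + total))) * (limit * -1)) >= (limit - limit)): false | count := 0 | iter pos=-1: | count := -6 | iter pos=0: | count := -12 | iter pos=1: | count := -18 | iter pos=2: | count := -24 | result -31; agreement on -31.
Every one of the 126 inputs gives matching results.
verdict: equivalent


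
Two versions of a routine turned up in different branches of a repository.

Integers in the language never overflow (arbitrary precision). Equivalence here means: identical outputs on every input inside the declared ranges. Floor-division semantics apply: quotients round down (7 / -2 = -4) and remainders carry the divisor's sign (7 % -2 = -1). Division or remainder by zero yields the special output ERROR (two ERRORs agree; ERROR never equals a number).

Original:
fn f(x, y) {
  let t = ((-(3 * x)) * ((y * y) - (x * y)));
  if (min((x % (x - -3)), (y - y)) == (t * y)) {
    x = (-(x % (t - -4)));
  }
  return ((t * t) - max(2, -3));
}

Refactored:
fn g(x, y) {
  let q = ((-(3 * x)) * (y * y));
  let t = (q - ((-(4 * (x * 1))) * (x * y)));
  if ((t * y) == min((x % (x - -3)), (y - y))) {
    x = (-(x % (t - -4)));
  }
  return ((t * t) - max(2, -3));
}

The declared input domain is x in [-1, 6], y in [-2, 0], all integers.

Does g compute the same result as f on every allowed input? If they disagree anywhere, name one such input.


The rewrite breaks on x=-1, y=-2, where the results are 34 and 14.
f: t = 6; (min((x % (x - -3)), (y - y)) == (t * y)) -> false; return 34
g: q = 12; t = 4; ((t * y) == min((x % (x - -3)), (y - y))) -> false; return 14
verdict: not equivalent; witness: x=-1, y=-2


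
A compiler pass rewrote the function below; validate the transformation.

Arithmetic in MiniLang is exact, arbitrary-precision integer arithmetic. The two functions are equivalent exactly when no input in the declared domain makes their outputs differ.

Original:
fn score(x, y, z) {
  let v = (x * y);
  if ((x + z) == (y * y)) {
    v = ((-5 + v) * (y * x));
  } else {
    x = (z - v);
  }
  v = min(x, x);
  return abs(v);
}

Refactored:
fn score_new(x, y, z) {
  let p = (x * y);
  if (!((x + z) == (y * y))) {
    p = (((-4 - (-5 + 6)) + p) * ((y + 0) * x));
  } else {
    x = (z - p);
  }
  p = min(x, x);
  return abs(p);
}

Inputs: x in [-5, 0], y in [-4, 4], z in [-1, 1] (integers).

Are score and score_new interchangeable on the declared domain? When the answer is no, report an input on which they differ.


Run the pair on x=-5, y=-4, z=-1.
score: v := 20 | ((x + z) == (y * y)): false | x := -21 | v := -21 | result 21
score_new: p := 20 | (!((x + z) == (y * y))): true | p := 300 | p := -5 | result 5
21 vs 5 — the two versions disagree here.
verdict: not equivalent; witness: x=-5, y=-4, z=-1


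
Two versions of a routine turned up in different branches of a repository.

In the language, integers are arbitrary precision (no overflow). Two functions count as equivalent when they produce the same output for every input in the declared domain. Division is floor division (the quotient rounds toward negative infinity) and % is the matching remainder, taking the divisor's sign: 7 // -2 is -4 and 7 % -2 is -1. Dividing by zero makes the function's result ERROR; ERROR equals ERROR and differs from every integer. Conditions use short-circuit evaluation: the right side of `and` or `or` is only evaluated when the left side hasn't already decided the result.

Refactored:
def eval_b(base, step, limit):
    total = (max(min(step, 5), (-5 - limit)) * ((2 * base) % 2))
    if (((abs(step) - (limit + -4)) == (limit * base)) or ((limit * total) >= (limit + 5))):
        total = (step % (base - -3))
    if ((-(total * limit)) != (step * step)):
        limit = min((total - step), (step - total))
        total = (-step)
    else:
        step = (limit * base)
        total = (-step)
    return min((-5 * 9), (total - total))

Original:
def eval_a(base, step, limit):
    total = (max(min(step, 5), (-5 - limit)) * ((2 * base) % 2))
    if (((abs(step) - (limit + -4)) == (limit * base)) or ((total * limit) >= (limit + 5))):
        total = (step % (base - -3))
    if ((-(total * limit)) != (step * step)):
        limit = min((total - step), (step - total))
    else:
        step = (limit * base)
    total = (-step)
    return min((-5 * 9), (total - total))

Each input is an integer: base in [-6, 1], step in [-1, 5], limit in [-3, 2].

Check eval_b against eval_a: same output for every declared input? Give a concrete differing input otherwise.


Reading the diff, among the changes: statement counts differ.
Tracing base=-3, step=0, limit=-3: eval_a: total becomes 0; next (((abs(step) - (limit + -4)) == (limit * base)) or ((total * limit) >= (limit + 5))) evaluates to false; next ((-(total * limit)) != (step * step)) evaluates to false; next step becomes 9; next total becomes -9; next final value -45 | eval_b: total becomes 0; next (((abs(step) - (limit + -4)) == (limit * base)) or ((limit * total) >= (limit + 5))) evaluates to false; next ((-(total * limit)) != (step * step)) evaluates to false; next step becomes 9; next total becomes -9; next final value -45 — matching result -45.
Every one of the 336 inputs gives matching results.
verdict: equivalent
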